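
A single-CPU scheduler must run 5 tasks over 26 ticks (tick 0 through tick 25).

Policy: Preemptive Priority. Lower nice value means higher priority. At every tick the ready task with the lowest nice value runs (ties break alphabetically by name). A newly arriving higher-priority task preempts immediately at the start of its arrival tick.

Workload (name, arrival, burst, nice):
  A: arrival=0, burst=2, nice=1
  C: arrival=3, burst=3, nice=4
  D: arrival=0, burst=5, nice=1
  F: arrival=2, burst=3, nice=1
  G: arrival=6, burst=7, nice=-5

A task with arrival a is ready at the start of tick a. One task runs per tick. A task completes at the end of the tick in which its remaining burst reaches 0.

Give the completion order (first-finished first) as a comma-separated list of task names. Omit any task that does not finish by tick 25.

completion order = A, G, D, F, C

t=0: ready={A,D} → run A
t=1: ready={A,D} → run A
t=2: ready={D,F} → run D
t=3: ready={C,D,F} → run D
t=4: ready={C,D,F} → run D
t=5: ready={C,D,F} → run D
t=6: ready={C,D,F,G} → run G
t=7: ready={C,D,F,G} → run G
t=8: ready={C,D,F,G} → run G
t=9: ready={C,D,F,G} → run G
t=10: ready={C,D,F,G} → run G
t=11: ready={C,D,F,G} → run G
t=12: ready={C,D,F,G} → run G
t=13: ready={C,D,F} → run D
t=14: ready={C,F} → run F
t=15: ready={C,F} → run F
t=16: ready={C,F} → run F
t=17: ready={C} → run C
t=18: ready={C} → run C
t=19: ready={C} → run C
t=20: (idle)
t=21: (idle)
t=22: (idle)
t=23: (idle)
t=24: (idle)
t=25: (idle)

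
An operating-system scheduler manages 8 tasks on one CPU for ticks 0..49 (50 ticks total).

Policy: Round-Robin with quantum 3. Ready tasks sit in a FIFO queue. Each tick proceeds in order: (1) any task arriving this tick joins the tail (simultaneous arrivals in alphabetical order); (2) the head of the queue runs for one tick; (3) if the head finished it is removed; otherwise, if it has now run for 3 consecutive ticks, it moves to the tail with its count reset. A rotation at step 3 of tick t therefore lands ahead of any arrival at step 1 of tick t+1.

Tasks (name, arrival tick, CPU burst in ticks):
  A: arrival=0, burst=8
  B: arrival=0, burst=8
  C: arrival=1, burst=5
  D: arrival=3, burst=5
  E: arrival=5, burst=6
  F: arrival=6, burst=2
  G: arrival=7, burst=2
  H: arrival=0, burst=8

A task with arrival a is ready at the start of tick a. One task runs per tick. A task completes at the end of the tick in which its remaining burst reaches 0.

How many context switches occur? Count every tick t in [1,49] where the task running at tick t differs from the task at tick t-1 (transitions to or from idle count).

context switches = 17

t=0: queue=[A,B,H] q_used=0 → run A
t=1: queue=[A,B,H,C] q_used=1 → run A
t=2: queue=[A,B,H,C] q_used=2 → run A
t=3: queue=[B,H,C,A,D] q_used=0 → run B
t=4: queue=[B,H,C,A,D] q_used=1 → run B
t=5: queue=[B,H,C,A,D,E] q_used=2 → run B
t=6: queue=[H,C,A,D,E,B,F] q_used=0 → run H
t=7: queue=[H,C,A,D,E,B,F,G] q_used=1 → run H
t=8: queue=[H,C,A,D,E,B,F,G] q_used=2 → run H
t=9: queue=[C,A,D,E,B,F,G,H] q_used=0 → run C
t=10: queue=[C,A,D,E,B,F,G,H] q_used=1 → run C
t=11: queue=[C,A,D,E,B,F,G,H] q_used=2 → run C
t=12: queue=[A,D,E,B,F,G,H,C] q_used=0 → run A
t=13: queue=[A,D,E,B,F,G,H,C] q_used=1 → run A
t=14: queue=[A,D,E,B,F,G,H,C] q_used=2 → run A
t=15: queue=[D,E,B,F,G,H,C,A] q_used=0 → run D
t=16: queue=[D,E,B,F,G,H,C,A] q_used=1 → run D
t=17: queue=[D,E,B,F,G,H,C,A] q_used=2 → run D
t=18: queue=[E,B,F,G,H,C,A,D] q_used=0 → run E
t=19: queue=[E,B,F,G,H,C,A,D] q_used=1 → run E
t=20: queue=[E,B,F,G,H,C,A,D] q_used=2 → run E
t=21: queue=[B,F,G,H,C,A,D,E] q_used=0 → run B
t=22: queue=[B,F,G,H,C,A,D,E] q_used=1 → run B
t=23: queue=[B,F,G,H,C,A,D,E] q_used=2 → run B
t=24: queue=[F,G,H,C,A,D,E,B] q_used=0 → run F
t=25: queue=[F,G,H,C,A,D,E,B] q_used=1 → run F
t=26: queue=[G,H,C,A,D,E,B] q_used=0 → run G
t=27: queue=[G,H,C,A,D,E,B] q_used=1 → run G
t=28: queue=[H,C,A,D,E,B] q_used=0 → run H
t=29: queue=[H,C,A,D,E,B] q_used=1 → run H
t=30: queue=[H,C,A,D,E,B] q_used=2 → run H
t=31: queue=[C,A,D,E,B,H] q_used=0 → run C
t=32: queue=[C,A,D,E,B,H] q_used=1 → run C
t=33: queue=[A,D,E,B,H] q_used=0 → run A
t=34: queue=[A,D,E,B,H] q_used=1 → run A
t=35: queue=[D,E,B,H] q_used=0 → run D
t=36: queue=[D,E,B,H] q_used=1 → run D
t=37: queue=[E,B,H] q_used=0 → run E
t=38: queue=[E,B,H] q_used=1 → run E
t=39: queue=[E,B,H] q_used=2 → run E
t=40: queue=[B,H] q_used=0 → run B
t=41: queue=[B,H] q_used=1 → run B
t=42: queue=[H] q_used=0 → run H
t=43: queue=[H] q_used=1 → run H
t=44: (idle)
t=45: (idle)
t=46: (idle)
t=47: (idle)
t=48: (idle)
t=49: (idle)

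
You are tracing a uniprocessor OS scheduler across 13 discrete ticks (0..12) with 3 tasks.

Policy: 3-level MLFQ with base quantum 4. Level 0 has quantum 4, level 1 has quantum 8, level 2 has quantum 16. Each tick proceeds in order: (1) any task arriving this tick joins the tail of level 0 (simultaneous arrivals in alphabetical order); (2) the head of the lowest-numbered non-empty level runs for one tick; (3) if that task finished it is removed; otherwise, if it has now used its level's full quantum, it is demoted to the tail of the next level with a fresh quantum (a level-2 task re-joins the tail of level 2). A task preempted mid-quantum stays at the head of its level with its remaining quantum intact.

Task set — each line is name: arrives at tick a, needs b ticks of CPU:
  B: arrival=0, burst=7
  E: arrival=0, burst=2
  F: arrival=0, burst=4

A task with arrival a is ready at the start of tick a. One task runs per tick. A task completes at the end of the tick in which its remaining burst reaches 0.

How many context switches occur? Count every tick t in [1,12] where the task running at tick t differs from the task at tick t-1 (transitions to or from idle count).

context switches = 3

t=0: L0/L1/L2 = BEF/-/- → run B
t=1: L0/L1/L2 = BEF/-/- → run B
t=2: L0/L1/L2 = BEF/-/- → run B
t=3: L0/L1/L2 = BEF/-/- → run B
t=4: L0/L1/L2 = EF/B/- → run E
t=5: L0/L1/L2 = EF/B/- → run E
t=6: L0/L1/L2 = F/B/- → run F
t=7: L0/L1/L2 = F/B/- → run F
t=8: L0/L1/L2 = F/B/- → run F
t=9: L0/L1/L2 = F/B/- → run F
t=10: L0/L1/L2 = -/B/- → run B
t=11: L0/L1/L2 = -/B/- → run B
t=12: L0/L1/L2 = -/B/- → run B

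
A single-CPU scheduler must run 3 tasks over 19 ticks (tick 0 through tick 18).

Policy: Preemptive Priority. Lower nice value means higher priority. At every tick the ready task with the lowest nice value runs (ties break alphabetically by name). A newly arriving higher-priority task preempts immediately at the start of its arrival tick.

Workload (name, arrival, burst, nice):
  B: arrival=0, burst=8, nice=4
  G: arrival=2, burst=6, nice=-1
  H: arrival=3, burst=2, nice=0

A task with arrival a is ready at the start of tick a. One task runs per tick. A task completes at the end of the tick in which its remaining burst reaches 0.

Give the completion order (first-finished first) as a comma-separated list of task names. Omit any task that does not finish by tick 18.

t=0: ready={B} → run B
t=1: ready={B} → run B
t=2: ready={B,G} → run G
t=3: ready={B,G,H} → run G
t=4: ready={B,G,H} → run G
t=5: ready={B,G,H} → run G
t=6: ready={B,G,H} → run G
t=7: ready={B,G,H} → run G
t=8: ready={B,H} → run H
t=9: ready={B,H} → run H
t=10: ready={B} → run B
t=11: ready={B} → run B
t=12: ready={B} → run B
t=13: ready={B} → run B
t=14: ready={B} → run B
t=15: ready={B} → run B
t=16: (idle)
t=17: (idle)
t=18: (idle)

completion order = G, H, B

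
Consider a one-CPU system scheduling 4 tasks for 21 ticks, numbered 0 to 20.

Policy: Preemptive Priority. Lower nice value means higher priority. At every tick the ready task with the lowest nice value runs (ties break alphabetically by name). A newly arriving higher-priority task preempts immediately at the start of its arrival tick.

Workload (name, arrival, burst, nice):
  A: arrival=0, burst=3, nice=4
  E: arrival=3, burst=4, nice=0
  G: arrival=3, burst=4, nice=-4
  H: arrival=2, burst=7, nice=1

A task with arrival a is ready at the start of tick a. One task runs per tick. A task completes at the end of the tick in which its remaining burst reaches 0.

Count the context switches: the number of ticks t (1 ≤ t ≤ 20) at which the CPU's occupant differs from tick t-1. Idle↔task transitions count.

context switches = 6

t=0: ready={A} → run A
t=1: ready={A} → run A
t=2: ready={A,H} → run H
t=3: ready={A,E,G,H} → run G
t=4: ready={A,E,G,H} → run G
t=5: ready={A,E,G,H} → run G
t=6: ready={A,E,G,H} → run G
t=7: ready={A,E,H} → run E
t=8: ready={A,E,H} → run E
t=9: ready={A,E,H} → run E
t=10: ready={A,E,H} → run E
t=11: ready={A,H} → run H
t=12: ready={A,H} → run H
t=13: ready={A,H} → run H
t=14: ready={A,H} → run H
t=15: ready={A,H} → run H
t=16: ready={A,H} → run H
t=17: ready={A} → run A
t=18: (idle)
t=19: (idle)
t=20: (idle)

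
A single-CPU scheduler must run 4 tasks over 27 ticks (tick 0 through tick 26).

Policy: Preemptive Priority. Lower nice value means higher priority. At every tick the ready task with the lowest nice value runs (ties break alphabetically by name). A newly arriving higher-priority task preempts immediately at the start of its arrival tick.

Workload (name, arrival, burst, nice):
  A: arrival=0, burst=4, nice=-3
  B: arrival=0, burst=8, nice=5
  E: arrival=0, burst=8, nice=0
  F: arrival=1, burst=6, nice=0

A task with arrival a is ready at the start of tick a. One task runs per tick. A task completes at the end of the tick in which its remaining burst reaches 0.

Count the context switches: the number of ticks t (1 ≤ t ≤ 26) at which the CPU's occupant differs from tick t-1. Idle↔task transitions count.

t=0: ready={A,B,E} → run A
t=1: ready={A,B,E,F} → run A
t=2: ready={A,B,E,F} → run A
t=3: ready={A,B,E,F} → run A
t=4: ready={B,E,F} → run E
t=5: ready={B,E,F} → run E
t=6: ready={B,E,F} → run E
t=7: ready={B,E,F} → run E
t=8: ready={B,E,F} → run E
t=9: ready={B,E,F} → run E
t=10: ready={B,E,F} → run E
t=11: ready={B,E,F} → run E
t=12: ready={B,F} → run F
t=13: ready={B,F} → run F
t=14: ready={B,F} → run F
t=15: ready={B,F} → run F
t=16: ready={B,F} → run F
t=17: ready={B,F} → run F
t=18: ready={B} → run B
t=19: ready={B} → run B
t=20: ready={B} → run B
t=21: ready={B} → run B
t=22: ready={B} → run B
t=23: ready={B} → run B
t=24: ready={B} → run B
t=25: ready={B} → run B
t=26: (idle)

context switches = 4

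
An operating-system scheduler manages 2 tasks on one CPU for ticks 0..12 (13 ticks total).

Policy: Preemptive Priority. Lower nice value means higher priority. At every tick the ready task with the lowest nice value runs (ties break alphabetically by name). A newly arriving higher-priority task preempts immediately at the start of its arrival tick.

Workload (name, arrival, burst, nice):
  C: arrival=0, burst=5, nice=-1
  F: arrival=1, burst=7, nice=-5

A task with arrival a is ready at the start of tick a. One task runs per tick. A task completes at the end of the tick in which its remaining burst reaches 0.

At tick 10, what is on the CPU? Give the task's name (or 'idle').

running at tick 10 = C

t=0: ready={C} → run C
t=1: ready={C,F} → run F
t=2: ready={C,F} → run F
t=3: ready={C,F} → run F
t=4: ready={C,F} → run F
t=5: ready={C,F} → run F
t=6: ready={C,F} → run F
t=7: ready={C,F} → run F
t=8: ready={C} → run C
t=9: ready={C} → run C
t=10: ready={C} → run C
t=11: ready={C} → run C
t=12: (idle)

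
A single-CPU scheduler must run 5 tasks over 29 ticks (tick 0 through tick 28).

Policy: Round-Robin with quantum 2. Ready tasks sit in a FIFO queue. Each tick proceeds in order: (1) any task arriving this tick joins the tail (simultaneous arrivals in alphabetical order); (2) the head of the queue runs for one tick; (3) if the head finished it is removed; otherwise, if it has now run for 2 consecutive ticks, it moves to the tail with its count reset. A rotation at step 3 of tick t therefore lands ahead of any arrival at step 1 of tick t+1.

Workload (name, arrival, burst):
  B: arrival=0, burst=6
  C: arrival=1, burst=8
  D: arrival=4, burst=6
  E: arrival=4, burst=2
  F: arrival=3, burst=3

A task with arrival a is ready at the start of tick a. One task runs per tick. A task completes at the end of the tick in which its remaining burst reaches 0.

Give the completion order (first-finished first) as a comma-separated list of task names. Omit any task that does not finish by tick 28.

completion order = E, B, F, C, D

t=0: queue=[B] q_used=0 → run B
t=1: queue=[B,C] q_used=1 → run B
t=2: queue=[C,B] q_used=0 → run C
t=3: queue=[C,B,F] q_used=1 → run C
t=4: queue=[B,F,C,D,E] q_used=0 → run B
t=5: queue=[B,F,C,D,E] q_used=1 → run B
t=6: queue=[F,C,D,E,B] q_used=0 → run F
t=7: queue=[F,C,D,E,B] q_used=1 → run F
t=8: queue=[C,D,E,B,F] q_used=0 → run C
t=9: queue=[C,D,E,B,F] q_used=1 → run C
t=10: queue=[D,E,B,F,C] q_used=0 → run D
t=11: queue=[D,E,B,F,C] q_used=1 → run D
t=12: queue=[E,B,F,C,D] q_used=0 → run E
t=13: queue=[E,B,F,C,D] q_used=1 → run E
t=14: queue=[B,F,C,D] q_used=0 → run B
t=15: queue=[B,F,C,D] q_used=1 → run B
t=16: queue=[F,C,D] q_used=0 → run F
t=17: queue=[C,D] q_used=0 → run C
t=18: queue=[C,D] q_used=1 → run C
t=19: queue=[D,C] q_used=0 → run D
t=20: queue=[D,C] q_used=1 → run D
t=21: queue=[C,D] q_used=0 → run C
t=22: queue=[C,D] q_used=1 → run C
t=23: queue=[D] q_used=0 → run D
t=24: queue=[D] q_used=1 → run D
t=25: (idle)
t=26: (idle)
t=27: (idle)
t=28: (idle)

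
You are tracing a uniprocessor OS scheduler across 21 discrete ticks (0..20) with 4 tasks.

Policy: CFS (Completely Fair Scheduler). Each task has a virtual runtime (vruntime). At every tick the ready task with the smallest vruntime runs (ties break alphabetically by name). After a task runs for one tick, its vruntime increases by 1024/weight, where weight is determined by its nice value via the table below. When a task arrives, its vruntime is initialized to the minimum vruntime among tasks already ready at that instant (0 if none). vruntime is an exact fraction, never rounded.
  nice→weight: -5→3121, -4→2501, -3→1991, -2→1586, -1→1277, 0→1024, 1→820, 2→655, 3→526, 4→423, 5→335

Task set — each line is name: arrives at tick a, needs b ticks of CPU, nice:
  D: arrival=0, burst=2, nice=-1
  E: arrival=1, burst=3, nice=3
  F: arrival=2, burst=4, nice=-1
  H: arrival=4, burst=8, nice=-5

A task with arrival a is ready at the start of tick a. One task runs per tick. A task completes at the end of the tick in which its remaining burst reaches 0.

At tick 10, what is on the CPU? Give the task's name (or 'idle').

t=0: vr[D=0] → run D
t=1: vr[D=1024/1277 E=1024/1277] → run D
t=2: vr[E=1024/1277 F=1024/1277] → run E
t=3: vr[E=923136/335851 F=1024/1277] → run F
t=4: vr[E=923136/335851 F=2048/1277 H=2048/1277] → run F
t=5: vr[E=923136/335851 F=3072/1277 H=2048/1277] → run H
t=6: vr[E=923136/335851 F=3072/1277 H=7699456/3985517] → run H
t=7: vr[E=923136/335851 F=3072/1277 H=9007104/3985517] → run H
t=8: vr[E=923136/335851 F=3072/1277 H=10314752/3985517] → run F
t=9: vr[E=923136/335851 F=4096/1277 H=10314752/3985517] → run H
t=10: vr[E=923136/335851 F=4096/1277 H=11622400/3985517] → run E
t=11: vr[E=1576960/335851 F=4096/1277 H=11622400/3985517] → run H
t=12: vr[E=1576960/335851 F=4096/1277 H=12930048/3985517] → run F
t=13: vr[E=1576960/335851 H=12930048/3985517] → run H
t=14: vr[E=1576960/335851 H=14237696/3985517] → run H
t=15: vr[E=1576960/335851 H=15545344/3985517] → run H
t=16: vr[E=1576960/335851] → run E
t=17: (idle)
t=18: (idle)
t=19: (idle)
t=20: (idle)

running at tick 10 = E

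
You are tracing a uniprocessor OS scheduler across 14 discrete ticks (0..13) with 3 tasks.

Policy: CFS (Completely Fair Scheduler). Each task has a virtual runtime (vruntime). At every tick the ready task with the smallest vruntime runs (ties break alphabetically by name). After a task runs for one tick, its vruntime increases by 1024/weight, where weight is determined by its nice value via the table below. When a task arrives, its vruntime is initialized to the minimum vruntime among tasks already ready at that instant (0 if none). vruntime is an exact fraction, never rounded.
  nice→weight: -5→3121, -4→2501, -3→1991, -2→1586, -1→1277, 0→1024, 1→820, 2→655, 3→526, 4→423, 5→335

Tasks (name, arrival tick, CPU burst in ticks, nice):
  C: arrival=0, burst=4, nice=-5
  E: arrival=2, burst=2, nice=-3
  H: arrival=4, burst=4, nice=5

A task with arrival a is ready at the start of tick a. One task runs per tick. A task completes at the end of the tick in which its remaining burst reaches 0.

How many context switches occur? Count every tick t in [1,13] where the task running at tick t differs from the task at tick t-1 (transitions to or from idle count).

t=0: vr[C=0] → run C
t=1: vr[C=1024/3121] → run C
t=2: vr[C=2048/3121 E=2048/3121] → run C
t=3: vr[C=3072/3121 E=2048/3121] → run E
t=4: vr[C=3072/3121 E=7273472/6213911 H=3072/3121] → run C
t=5: vr[E=7273472/6213911 H=3072/3121] → run H
t=6: vr[E=7273472/6213911 H=4225024/1045535] → run E
t=7: vr[H=4225024/1045535] → run H
t=8: vr[H=7420928/1045535] → run H
t=9: vr[H=10616832/1045535] → run H
t=10: (idle)
t=11: (idle)
t=12: (idle)
t=13: (idle)

context switches = 6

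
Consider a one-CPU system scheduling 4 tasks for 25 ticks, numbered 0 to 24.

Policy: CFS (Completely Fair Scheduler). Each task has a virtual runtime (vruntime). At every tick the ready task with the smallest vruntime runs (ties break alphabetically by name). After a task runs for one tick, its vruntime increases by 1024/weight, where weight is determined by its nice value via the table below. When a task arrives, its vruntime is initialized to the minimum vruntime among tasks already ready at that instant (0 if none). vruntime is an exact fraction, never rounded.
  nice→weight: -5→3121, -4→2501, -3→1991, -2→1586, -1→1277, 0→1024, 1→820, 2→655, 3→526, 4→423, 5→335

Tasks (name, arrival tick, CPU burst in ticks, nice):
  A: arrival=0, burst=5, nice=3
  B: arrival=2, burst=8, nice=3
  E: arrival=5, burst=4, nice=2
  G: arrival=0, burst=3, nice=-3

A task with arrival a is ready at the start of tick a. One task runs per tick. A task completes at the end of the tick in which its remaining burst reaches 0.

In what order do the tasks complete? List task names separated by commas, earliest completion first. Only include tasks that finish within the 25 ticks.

t=0: vr[A=0 G=0] → run A
t=1: vr[A=512/263 G=0] → run G
t=2: vr[A=512/263 B=1024/1991 G=1024/1991] → run B
t=3: vr[A=512/263 B=1288704/523633 G=1024/1991] → run G
t=4: vr[A=512/263 B=1288704/523633 G=2048/1991] → run G
t=5: vr[A=512/263 B=1288704/523633 E=512/263] → run A
t=6: vr[A=1024/263 B=1288704/523633 E=512/263] → run E
t=7: vr[A=1024/263 B=1288704/523633 E=604672/172265] → run B
t=8: vr[A=1024/263 B=2308096/523633 E=604672/172265] → run E
t=9: vr[A=1024/263 B=2308096/523633 E=873984/172265] → run A
t=10: vr[A=1536/263 B=2308096/523633 E=873984/172265] → run B
t=11: vr[A=1536/263 B=3327488/523633 E=873984/172265] → run E
t=12: vr[A=1536/263 B=3327488/523633 E=1143296/172265] → run A
t=13: vr[A=2048/263 B=3327488/523633 E=1143296/172265] → run B
t=14: vr[A=2048/263 B=4346880/523633 E=1143296/172265] → run E
t=15: vr[A=2048/263 B=4346880/523633] → run A
t=16: vr[B=4346880/523633] → run B
t=17: vr[B=5366272/523633] → run B
t=18: vr[B=6385664/523633] → run B
t=19: vr[B=7405056/523633] → run B
t=20: (idle)
t=21: (idle)
t=22: (idle)
t=23: (idle)
t=24: (idle)

completion order = G, E, A, B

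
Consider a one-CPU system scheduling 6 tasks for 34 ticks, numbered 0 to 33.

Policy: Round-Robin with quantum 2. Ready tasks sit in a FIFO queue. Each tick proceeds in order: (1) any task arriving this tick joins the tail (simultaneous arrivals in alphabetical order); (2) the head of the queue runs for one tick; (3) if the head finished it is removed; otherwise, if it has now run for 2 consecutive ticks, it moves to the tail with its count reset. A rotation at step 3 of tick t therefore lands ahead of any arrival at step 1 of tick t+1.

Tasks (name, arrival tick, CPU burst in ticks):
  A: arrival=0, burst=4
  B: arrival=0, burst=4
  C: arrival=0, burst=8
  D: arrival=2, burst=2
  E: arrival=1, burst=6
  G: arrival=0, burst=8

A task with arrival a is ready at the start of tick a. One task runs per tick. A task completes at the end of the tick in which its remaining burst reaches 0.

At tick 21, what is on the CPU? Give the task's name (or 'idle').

running at tick 21 = E

t=0: queue=[A,B,C,G] q_used=0 → run A
t=1: queue=[A,B,C,G,E] q_used=1 → run A
t=2: queue=[B,C,G,E,A,D] q_used=0 → run B
t=3: queue=[B,C,G,E,A,D] q_used=1 → run B
t=4: queue=[C,G,E,A,D,B] q_used=0 → run C
t=5: queue=[C,G,E,A,D,B] q_used=1 → run C
t=6: queue=[G,E,A,D,B,C] q_used=0 → run G
t=7: queue=[G,E,A,D,B,C] q_used=1 → run G
t=8: queue=[E,A,D,B,C,G] q_used=0 → run E
t=9: queue=[E,A,D,B,C,G] q_used=1 → run E
t=10: queue=[A,D,B,C,G,E] q_used=0 → run A
t=11: queue=[A,D,B,C,G,E] q_used=1 → run A
t=12: queue=[D,B,C,G,E] q_used=0 → run D
t=13: queue=[D,B,C,G,E] q_used=1 → run D
t=14: queue=[B,C,G,E] q_used=0 → run B
t=15: queue=[B,C,G,E] q_used=1 → run B
t=16: queue=[C,G,E] q_used=0 → run C
t=17: queue=[C,G,E] q_used=1 → run C
t=18: queue=[G,E,C] q_used=0 → run G
t=19: queue=[G,E,C] q_used=1 → run G
t=20: queue=[E,C,G] q_used=0 → run E
t=21: queue=[E,C,G] q_used=1 → run E
t=22: queue=[C,G,E] q_used=0 → run C
t=23: queue=[C,G,E] q_used=1 → run C
t=24: queue=[G,E,C] q_used=0 → run G
t=25: queue=[G,E,C] q_used=1 → run G
t=26: queue=[E,C,G] q_used=0 → run E
t=27: queue=[E,C,G] q_used=1 → run E
t=28: queue=[C,G] q_used=0 → run C
t=29: queue=[C,G] q_used=1 → run C
t=30: queue=[G] q_used=0 → run G
t=31: queue=[G] q_used=1 → run G
t=32: (idle)
t=33: (idle)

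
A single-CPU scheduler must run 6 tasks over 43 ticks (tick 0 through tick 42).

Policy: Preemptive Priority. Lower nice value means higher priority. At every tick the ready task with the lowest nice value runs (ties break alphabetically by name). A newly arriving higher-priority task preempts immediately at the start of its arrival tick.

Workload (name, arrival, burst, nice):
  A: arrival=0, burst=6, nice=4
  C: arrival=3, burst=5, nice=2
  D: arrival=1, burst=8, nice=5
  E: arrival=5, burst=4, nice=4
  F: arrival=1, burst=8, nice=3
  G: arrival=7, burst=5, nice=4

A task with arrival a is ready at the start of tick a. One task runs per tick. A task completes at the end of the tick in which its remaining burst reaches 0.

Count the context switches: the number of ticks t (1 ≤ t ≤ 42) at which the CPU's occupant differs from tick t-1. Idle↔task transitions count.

t=0: ready={A} → run A
t=1: ready={A,D,F} → run F
t=2: ready={A,D,F} → run F
t=3: ready={A,C,D,F} → run C
t=4: ready={A,C,D,F} → run C
t=5: ready={A,C,D,E,F} → run C
t=6: ready={A,C,D,E,F} → run C
t=7: ready={A,C,D,E,F,G} → run C
t=8: ready={A,D,E,F,G} → run F
t=9: ready={A,D,E,F,G} → run F
t=10: ready={A,D,E,F,G} → run F
t=11: ready={A,D,E,F,G} → run F
t=12: ready={A,D,E,F,G} → run F
t=13: ready={A,D,E,F,G} → run F
t=14: ready={A,D,E,G} → run A
t=15: ready={A,D,E,G} → run A
t=16: ready={A,D,E,G} → run A
t=17: ready={A,D,E,G} → run A
t=18: ready={A,D,E,G} → run A
t=19: ready={D,E,G} → run E
t=20: ready={D,E,G} → run E
t=21: ready={D,E,G} → run E
t=22: ready={D,E,G} → run E
t=23: ready={D,G} → run G
t=24: ready={D,G} → run G
t=25: ready={D,G} → run G
t=26: ready={D,G} → run G
t=27: ready={D,G} → run G
t=28: ready={D} → run D
t=29: ready={D} → run D
t=30: ready={D} → run D
t=31: ready={D} → run D
t=32: ready={D} → run D
t=33: ready={D} → run D
t=34: ready={D} → run D
t=35: ready={D} → run D
t=36: (idle)
t=37: (idle)
t=38: (idle)
t=39: (idle)
t=40: (idle)
t=41: (idle)
t=42: (idle)

context switches = 8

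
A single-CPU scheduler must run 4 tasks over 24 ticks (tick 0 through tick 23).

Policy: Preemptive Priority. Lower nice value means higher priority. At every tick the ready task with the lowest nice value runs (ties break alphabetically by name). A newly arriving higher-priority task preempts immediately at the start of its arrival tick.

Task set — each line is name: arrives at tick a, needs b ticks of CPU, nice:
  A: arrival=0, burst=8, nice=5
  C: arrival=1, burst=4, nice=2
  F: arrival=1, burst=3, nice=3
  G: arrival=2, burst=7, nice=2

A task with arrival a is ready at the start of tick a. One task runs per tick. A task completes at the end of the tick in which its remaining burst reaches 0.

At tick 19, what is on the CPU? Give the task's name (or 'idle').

t=0: ready={A} → run A
t=1: ready={A,C,F} → run C
t=2: ready={A,C,F,G} → run C
t=3: ready={A,C,F,G} → run C
t=4: ready={A,C,F,G} → run C
t=5: ready={A,F,G} → run G
t=6: ready={A,F,G} → run G
t=7: ready={A,F,G} → run G
t=8: ready={A,F,G} → run G
t=9: ready={A,F,G} → run G
t=10: ready={A,F,G} → run G
t=11: ready={A,F,G} → run G
t=12: ready={A,F} → run F
t=13: ready={A,F} → run F
t=14: ready={A,F} → run F
t=15: ready={A} → run A
t=16: ready={A} → run A
t=17: ready={A} → run A
t=18: ready={A} → run A
t=19: ready={A} → run A
t=20: ready={A} → run A
t=21: ready={A} → run A
t=22: (idle)
t=23: (idle)

running at tick 19 = A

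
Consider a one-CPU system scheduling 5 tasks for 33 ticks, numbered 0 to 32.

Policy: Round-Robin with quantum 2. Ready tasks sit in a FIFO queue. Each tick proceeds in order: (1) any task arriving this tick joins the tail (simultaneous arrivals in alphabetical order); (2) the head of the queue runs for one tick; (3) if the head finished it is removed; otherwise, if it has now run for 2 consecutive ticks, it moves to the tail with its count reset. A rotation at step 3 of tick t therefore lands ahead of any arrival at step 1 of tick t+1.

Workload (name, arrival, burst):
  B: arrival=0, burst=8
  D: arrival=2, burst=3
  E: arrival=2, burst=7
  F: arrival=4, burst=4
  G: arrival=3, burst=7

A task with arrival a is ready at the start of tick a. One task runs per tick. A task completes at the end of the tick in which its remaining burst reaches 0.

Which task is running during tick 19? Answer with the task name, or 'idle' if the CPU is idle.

t=0: queue=[B] q_used=0 → run B
t=1: queue=[B] q_used=1 → run B
t=2: queue=[B,D,E] q_used=0 → run B
t=3: queue=[B,D,E,G] q_used=1 → run B
t=4: queue=[D,E,G,B,F] q_used=0 → run D
t=5: queue=[D,E,G,B,F] q_used=1 → run D
t=6: queue=[E,G,B,F,D] q_used=0 → run E
t=7: queue=[E,G,B,F,D] q_used=1 → run E
t=8: queue=[G,B,F,D,E] q_used=0 → run G
t=9: queue=[G,B,F,D,E] q_used=1 → run G
t=10: queue=[B,F,D,E,G] q_used=0 → run B
t=11: queue=[B,F,D,E,G] q_used=1 → run B
t=12: queue=[F,D,E,G,B] q_used=0 → run F
t=13: queue=[F,D,E,G,B] q_used=1 → run F
t=14: queue=[D,E,G,B,F] q_used=0 → run D
t=15: queue=[E,G,B,F] q_used=0 → run E
t=16: queue=[E,G,B,F] q_used=1 → run E
t=17: queue=[G,B,F,E] q_used=0 → run G
t=18: queue=[G,B,F,E] q_used=1 → run G
t=19: queue=[B,F,E,G] q_used=0 → run B
t=20: queue=[B,F,E,G] q_used=1 → run B
t=21: queue=[F,E,G] q_used=0 → run F
t=22: queue=[F,E,G] q_used=1 → run F
t=23: queue=[E,G] q_used=0 → run E
t=24: queue=[E,G] q_used=1 → run E
t=25: queue=[G,E] q_used=0 → run G
t=26: queue=[G,E] q_used=1 → run G
t=27: queue=[E,G] q_used=0 → run E
t=28: queue=[G] q_used=0 → run G
t=29: (idle)
t=30: (idle)
t=31: (idle)
t=32: (idle)

running at tick 19 = B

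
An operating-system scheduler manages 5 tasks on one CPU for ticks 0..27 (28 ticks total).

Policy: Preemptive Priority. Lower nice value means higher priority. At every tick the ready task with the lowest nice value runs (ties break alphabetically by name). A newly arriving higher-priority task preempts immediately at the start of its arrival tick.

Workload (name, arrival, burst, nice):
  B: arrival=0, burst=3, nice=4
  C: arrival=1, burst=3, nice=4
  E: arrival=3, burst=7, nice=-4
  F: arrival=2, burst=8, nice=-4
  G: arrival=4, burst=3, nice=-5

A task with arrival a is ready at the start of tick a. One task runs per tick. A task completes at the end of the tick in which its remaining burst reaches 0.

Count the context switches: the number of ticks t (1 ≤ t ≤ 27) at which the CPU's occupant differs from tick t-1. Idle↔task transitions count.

context switches = 8

t=0: ready={B} → run B
t=1: ready={B,C} → run B
t=2: ready={B,C,F} → run F
t=3: ready={B,C,E,F} → run E
t=4: ready={B,C,E,F,G} → run G
t=5: ready={B,C,E,F,G} → run G
t=6: ready={B,C,E,F,G} → run G
t=7: ready={B,C,E,F} → run E
t=8: ready={B,C,E,F} → run E
t=9: ready={B,C,E,F} → run E
t=10: ready={B,C,E,F} → run E
t=11: ready={B,C,E,F} → run E
t=12: ready={B,C,E,F} → run E
t=13: ready={B,C,F} → run F
t=14: ready={B,C,F} → run F
t=15: ready={B,C,F} → run F
t=16: ready={B,C,F} → run F
t=17: ready={B,C,F} → run F
t=18: ready={B,C,F} → run F
t=19: ready={B,C,F} → run F
t=20: ready={B,C} → run B
t=21: ready={C} → run C
t=22: ready={C} → run C
t=23: ready={C} → run C
t=24: (idle)
t=25: (idle)
t=26: (idle)
t=27: (idle)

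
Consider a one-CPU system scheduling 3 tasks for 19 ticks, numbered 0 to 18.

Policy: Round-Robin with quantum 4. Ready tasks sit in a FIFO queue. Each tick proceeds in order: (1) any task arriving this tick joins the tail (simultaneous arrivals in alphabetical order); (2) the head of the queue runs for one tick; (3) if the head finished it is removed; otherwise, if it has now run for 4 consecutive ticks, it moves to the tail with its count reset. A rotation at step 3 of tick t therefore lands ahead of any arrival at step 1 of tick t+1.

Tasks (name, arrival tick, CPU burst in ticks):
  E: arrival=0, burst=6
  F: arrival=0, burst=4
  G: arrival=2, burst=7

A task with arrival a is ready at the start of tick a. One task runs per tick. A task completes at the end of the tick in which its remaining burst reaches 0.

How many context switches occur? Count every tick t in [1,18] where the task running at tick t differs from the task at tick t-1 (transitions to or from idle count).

context switches = 5

t=0: queue=[E,F] q_used=0 → run E
t=1: queue=[E,F] q_used=1 → run E
t=2: queue=[E,F,G] q_used=2 → run E
t=3: queue=[E,F,G] q_used=3 → run E
t=4: queue=[F,G,E] q_used=0 → run F
t=5: queue=[F,G,E] q_used=1 → run F
t=6: queue=[F,G,E] q_used=2 → run F
t=7: queue=[F,G,E] q_used=3 → run F
t=8: queue=[G,E] q_used=0 → run G
t=9: queue=[G,E] q_used=1 → run G
t=10: queue=[G,E] q_used=2 → run G
t=11: queue=[G,E] q_used=3 → run G
t=12: queue=[E,G] q_used=0 → run E
t=13: queue=[E,G] q_used=1 → run E
t=14: queue=[G] q_used=0 → run G
t=15: queue=[G] q_used=1 → run G
t=16: queue=[G] q_used=2 → run G
t=17: (idle)
t=18: (idle)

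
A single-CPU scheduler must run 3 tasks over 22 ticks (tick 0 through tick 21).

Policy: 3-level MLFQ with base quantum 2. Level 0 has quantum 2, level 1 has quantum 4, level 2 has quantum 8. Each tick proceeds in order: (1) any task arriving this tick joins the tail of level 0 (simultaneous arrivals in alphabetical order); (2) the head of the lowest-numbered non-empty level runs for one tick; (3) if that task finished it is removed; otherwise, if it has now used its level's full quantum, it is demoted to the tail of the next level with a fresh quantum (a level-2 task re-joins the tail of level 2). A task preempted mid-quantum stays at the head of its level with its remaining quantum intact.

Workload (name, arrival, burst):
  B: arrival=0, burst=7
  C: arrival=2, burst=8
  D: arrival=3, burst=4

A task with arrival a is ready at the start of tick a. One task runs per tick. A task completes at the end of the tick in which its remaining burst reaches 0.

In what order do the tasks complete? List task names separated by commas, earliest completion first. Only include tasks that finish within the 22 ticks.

t=0: L0/L1/L2 = B/-/- → run B
t=1: L0/L1/L2 = B/-/- → run B
t=2: L0/L1/L2 = C/B/- → run C
t=3: L0/L1/L2 = CD/B/- → run C
t=4: L0/L1/L2 = D/BC/- → run D
t=5: L0/L1/L2 = D/BC/- → run D
t=6: L0/L1/L2 = -/BCD/- → run B
t=7: L0/L1/L2 = -/BCD/- → run B
t=8: L0/L1/L2 = -/BCD/- → run B
t=9: L0/L1/L2 = -/BCD/- → run B
t=10: L0/L1/L2 = -/CD/B → run C
t=11: L0/L1/L2 = -/CD/B → run C
t=12: L0/L1/L2 = -/CD/B → run C
t=13: L0/L1/L2 = -/CD/B → run C
t=14: L0/L1/L2 = -/D/BC → run D
t=15: L0/L1/L2 = -/D/BC → run D
t=16: L0/L1/L2 = -/-/BC → run B
t=17: L0/L1/L2 = -/-/C → run C
t=18: L0/L1/L2 = -/-/C → run C
t=19: (idle)
t=20: (idle)
t=21: (idle)

completion order = D, B, C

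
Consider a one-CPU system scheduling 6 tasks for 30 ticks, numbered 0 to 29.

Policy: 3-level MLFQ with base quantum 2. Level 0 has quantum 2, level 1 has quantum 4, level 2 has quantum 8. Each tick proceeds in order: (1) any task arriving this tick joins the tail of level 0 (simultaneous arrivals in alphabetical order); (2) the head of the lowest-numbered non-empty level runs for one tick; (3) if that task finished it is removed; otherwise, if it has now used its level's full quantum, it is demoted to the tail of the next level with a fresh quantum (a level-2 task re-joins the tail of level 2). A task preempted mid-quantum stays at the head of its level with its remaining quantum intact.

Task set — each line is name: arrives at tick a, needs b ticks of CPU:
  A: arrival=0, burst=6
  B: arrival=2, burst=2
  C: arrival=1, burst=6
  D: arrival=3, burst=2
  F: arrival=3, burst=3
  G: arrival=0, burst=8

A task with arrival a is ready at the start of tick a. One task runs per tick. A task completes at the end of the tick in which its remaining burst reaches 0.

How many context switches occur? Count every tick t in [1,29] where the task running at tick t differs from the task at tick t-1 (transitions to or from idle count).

t=0: L0/L1/L2 = AG/-/- → run A
t=1: L0/L1/L2 = AGC/-/- → run A
t=2: L0/L1/L2 = GCB/A/- → run G
t=3: L0/L1/L2 = GCBDF/A/- → run G
t=4: L0/L1/L2 = CBDF/AG/- → run C
t=5: L0/L1/L2 = CBDF/AG/- → run C
t=6: L0/L1/L2 = BDF/AGC/- → run B
t=7: L0/L1/L2 = BDF/AGC/- → run B
t=8: L0/L1/L2 = DF/AGC/- → run D
t=9: L0/L1/L2 = DF/AGC/- → run D
t=10: L0/L1/L2 = F/AGC/- → run F
t=11: L0/L1/L2 = F/AGC/- → run F
t=12: L0/L1/L2 = -/AGCF/- → run A
t=13: L0/L1/L2 = -/AGCF/- → run A
t=14: L0/L1/L2 = -/AGCF/- → run A
t=15: L0/L1/L2 = -/AGCF/- → run A
t=16: L0/L1/L2 = -/GCF/- → run G
t=17: L0/L1/L2 = -/GCF/- → run G
t=18: L0/L1/L2 = -/GCF/- → run G
t=19: L0/L1/L2 = -/GCF/- → run G
t=20: L0/L1/L2 = -/CF/G → run C
t=21: L0/L1/L2 = -/CF/G → run C
t=22: L0/L1/L2 = -/CF/G → run C
t=23: L0/L1/L2 = -/CF/G → run C
t=24: L0/L1/L2 = -/F/G → run F
t=25: L0/L1/L2 = -/-/G → run G
t=26: L0/L1/L2 = -/-/G → run G
t=27: (idle)
t=28: (idle)
t=29: (idle)

context switches = 11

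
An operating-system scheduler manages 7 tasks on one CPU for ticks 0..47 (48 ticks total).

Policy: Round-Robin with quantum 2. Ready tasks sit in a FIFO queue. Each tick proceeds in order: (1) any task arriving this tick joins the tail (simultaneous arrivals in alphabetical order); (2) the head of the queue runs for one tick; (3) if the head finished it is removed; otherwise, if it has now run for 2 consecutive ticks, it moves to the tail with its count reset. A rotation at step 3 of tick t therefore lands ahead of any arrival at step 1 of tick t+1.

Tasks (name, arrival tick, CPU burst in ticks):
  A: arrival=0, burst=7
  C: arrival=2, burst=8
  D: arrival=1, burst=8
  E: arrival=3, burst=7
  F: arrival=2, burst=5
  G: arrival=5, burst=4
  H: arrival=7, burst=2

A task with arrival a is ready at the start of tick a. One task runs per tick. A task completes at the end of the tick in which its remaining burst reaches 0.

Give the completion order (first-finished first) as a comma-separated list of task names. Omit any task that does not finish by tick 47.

t=0: queue=[A] q_used=0 → run A
t=1: queue=[A,D] q_used=1 → run A
t=2: queue=[D,A,C,F] q_used=0 → run D
t=3: queue=[D,A,C,F,E] q_used=1 → run D
t=4: queue=[A,C,F,E,D] q_used=0 → run A
t=5: queue=[A,C,F,E,D,G] q_used=1 → run A
t=6: queue=[C,F,E,D,G,A] q_used=0 → run C
t=7: queue=[C,F,E,D,G,A,H] q_used=1 → run C
t=8: queue=[F,E,D,G,A,H,C] q_used=0 → run F
t=9: queue=[F,E,D,G,A,H,C] q_used=1 → run F
t=10: queue=[E,D,G,A,H,C,F] q_used=0 → run E
t=11: queue=[E,D,G,A,H,C,F] q_used=1 → run E
t=12: queue=[D,G,A,H,C,F,E] q_used=0 → run D
t=13: queue=[D,G,A,H,C,F,E] q_used=1 → run D
t=14: queue=[G,A,H,C,F,E,D] q_used=0 → run G
t=15: queue=[G,A,H,C,F,E,D] q_used=1 → run G
t=16: queue=[A,H,C,F,E,D,G] q_used=0 → run A
t=17: queue=[A,H,C,F,E,D,G] q_used=1 → run A
t=18: queue=[H,C,F,E,D,G,A] q_used=0 → run H
t=19: queue=[H,C,F,E,D,G,A] q_used=1 → run H
t=20: queue=[C,F,E,D,G,A] q_used=0 → run C
t=21: queue=[C,F,E,D,G,A] q_used=1 → run C
t=22: queue=[F,E,D,G,A,C] q_used=0 → run F
t=23: queue=[F,E,D,G,A,C] q_used=1 → run F
t=24: queue=[E,D,G,A,C,F] q_used=0 → run E
t=25: queue=[E,D,G,A,C,F] q_used=1 → run E
t=26: queue=[D,G,A,C,F,E] q_used=0 → run D
t=27: queue=[D,G,A,C,F,E] q_used=1 → run D
t=28: queue=[G,A,C,F,E,D] q_used=0 → run G
t=29: queue=[G,A,C,F,E,D] q_used=1 → run G
t=30: queue=[A,C,F,E,D] q_used=0 → run A
t=31: queue=[C,F,E,D] q_used=0 → run C
t=32: queue=[C,F,E,D] q_used=1 → run C
t=33: queue=[F,E,D,C] q_used=0 → run F
t=34: queue=[E,D,C] q_used=0 → run E
t=35: queue=[E,D,C] q_used=1 → run E
t=36: queue=[D,C,E] q_used=0 → run D
t=37: queue=[D,C,E] q_used=1 → run D
t=38: queue=[C,E] q_used=0 → run C
t=39: queue=[C,E] q_used=1 → run C
t=40: queue=[E] q_used=0 → run E
t=41: (idle)
t=42: (idle)
t=43: (idle)
t=44: (idle)
t=45: (idle)
t=46: (idle)
t=47: (idle)

completion order = H, G, A, F, D, C, E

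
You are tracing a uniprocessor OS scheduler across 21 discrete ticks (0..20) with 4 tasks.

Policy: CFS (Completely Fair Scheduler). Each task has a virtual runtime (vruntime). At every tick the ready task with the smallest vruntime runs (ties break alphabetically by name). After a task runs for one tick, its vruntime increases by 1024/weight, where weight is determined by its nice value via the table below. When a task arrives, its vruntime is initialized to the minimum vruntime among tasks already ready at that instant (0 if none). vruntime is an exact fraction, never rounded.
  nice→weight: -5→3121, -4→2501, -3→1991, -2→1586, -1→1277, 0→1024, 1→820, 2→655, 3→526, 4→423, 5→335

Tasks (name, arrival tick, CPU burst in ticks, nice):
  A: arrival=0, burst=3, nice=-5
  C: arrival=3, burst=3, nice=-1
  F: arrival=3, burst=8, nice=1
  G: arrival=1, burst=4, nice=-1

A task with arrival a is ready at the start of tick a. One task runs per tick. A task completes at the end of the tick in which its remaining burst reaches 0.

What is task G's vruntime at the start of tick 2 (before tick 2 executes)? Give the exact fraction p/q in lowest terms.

t=0: vr[A=0] → run A
t=1: vr[A=1024/3121 G=1024/3121] → run A
t=2: vr[A=2048/3121 G=1024/3121] → run G
t=3: vr[A=2048/3121 C=2048/3121 F=2048/3121 G=4503552/3985517] → run A
t=4: vr[C=2048/3121 F=2048/3121 G=4503552/3985517] → run C
t=5: vr[C=5811200/3985517 F=2048/3121 G=4503552/3985517] → run F
t=6: vr[C=5811200/3985517 F=1218816/639805 G=4503552/3985517] → run G
t=7: vr[C=5811200/3985517 F=1218816/639805 G=7699456/3985517] → run C
t=8: vr[C=9007104/3985517 F=1218816/639805 G=7699456/3985517] → run F
t=9: vr[C=9007104/3985517 F=2017792/639805 G=7699456/3985517] → run G
t=10: vr[C=9007104/3985517 F=2017792/639805 G=10895360/3985517] → run C
t=11: vr[F=2017792/639805 G=10895360/3985517] → run G
t=12: vr[F=2017792/639805] → run F
t=13: vr[F=2816768/639805] → run F
t=14: vr[F=3615744/639805] → run F
t=15: vr[F=882944/127961] → run F
t=16: vr[F=5213696/639805] → run F
t=17: vr[F=6012672/639805] → run F
t=18: (idle)
t=19: (idle)
t=20: (idle)

vruntime(G, start of tick 2) = 1024/3121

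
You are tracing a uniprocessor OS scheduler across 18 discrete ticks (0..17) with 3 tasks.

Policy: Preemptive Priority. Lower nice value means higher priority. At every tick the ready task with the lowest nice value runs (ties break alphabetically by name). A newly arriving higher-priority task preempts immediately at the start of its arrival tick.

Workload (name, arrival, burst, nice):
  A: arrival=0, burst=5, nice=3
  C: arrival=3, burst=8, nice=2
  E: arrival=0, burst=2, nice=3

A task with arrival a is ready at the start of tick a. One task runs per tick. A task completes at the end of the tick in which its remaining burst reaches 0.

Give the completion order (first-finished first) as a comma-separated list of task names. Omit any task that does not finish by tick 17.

t=0: ready={A,E} → run A
t=1: ready={A,E} → run A
t=2: ready={A,E} → run A
t=3: ready={A,C,E} → run C
t=4: ready={A,C,E} → run C
t=5: ready={A,C,E} → run C
t=6: ready={A,C,E} → run C
t=7: ready={A,C,E} → run C
t=8: ready={A,C,E} → run C
t=9: ready={A,C,E} → run C
t=10: ready={A,C,E} → run C
t=11: ready={A,E} → run A
t=12: ready={A,E} → run A
t=13: ready={E} → run E
t=14: ready={E} → run E
t=15: (idle)
t=16: (idle)
t=17: (idle)

completion order = C, A, E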